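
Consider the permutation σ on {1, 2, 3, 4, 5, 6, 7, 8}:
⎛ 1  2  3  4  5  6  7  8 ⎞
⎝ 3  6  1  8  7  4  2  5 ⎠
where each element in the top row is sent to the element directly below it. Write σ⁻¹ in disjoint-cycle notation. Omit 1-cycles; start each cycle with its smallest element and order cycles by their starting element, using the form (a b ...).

First write σ in disjoint cycles: (1 3)(2 6 4 8 5 7).
The inverse reverses every cycle; in canonical form, σ⁻¹ = (1 3)(2 7 5 8 4 6).

(1 3)(2 7 5 8 4 6)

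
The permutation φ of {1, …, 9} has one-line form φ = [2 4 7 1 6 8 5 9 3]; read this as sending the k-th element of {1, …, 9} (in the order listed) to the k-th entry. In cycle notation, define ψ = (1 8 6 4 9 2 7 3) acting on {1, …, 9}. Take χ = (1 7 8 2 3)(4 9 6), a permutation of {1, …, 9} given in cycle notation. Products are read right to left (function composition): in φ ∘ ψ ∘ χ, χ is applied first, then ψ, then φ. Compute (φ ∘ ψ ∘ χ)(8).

5

Chase 8: χ(8) = 2; ψ(2) = 7; φ(7) = 5. Hence (φ ∘ ψ ∘ χ)(8) = 5.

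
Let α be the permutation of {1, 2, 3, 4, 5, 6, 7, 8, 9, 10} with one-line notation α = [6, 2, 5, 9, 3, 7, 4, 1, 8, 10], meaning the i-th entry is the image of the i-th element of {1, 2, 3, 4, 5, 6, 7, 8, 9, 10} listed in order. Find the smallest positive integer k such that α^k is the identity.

The disjoint-cycle form of α has cycle lengths 6, 2, 1, 1.
Since disjoint cycles commute, ord(α) = lcm(6, 2) = 6.

6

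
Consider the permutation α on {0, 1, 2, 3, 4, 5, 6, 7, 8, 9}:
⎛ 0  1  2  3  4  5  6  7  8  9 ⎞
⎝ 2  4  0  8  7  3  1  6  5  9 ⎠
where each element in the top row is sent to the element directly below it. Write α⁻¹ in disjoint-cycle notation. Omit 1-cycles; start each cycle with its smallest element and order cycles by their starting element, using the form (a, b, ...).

(0, 2)(1, 6, 7, 4)(3, 5, 8)

First write α in disjoint cycles: (0, 2)(1, 4, 7, 6)(3, 8, 5).
Reversing each cycle (and rotating so the smallest element leads) gives α⁻¹ = (0, 2)(1, 6, 7, 4)(3, 5, 8).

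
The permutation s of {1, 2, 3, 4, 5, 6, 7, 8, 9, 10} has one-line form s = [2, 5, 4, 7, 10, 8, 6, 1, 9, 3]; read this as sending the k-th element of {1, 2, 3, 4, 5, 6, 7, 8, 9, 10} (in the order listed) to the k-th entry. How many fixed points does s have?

The fixed points (elements with s(x) = x) are {9}, so there is 1.

1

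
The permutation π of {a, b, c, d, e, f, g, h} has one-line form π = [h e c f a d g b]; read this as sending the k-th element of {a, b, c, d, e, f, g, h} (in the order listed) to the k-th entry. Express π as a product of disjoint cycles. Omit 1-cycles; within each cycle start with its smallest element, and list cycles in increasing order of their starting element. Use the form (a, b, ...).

Start at a and follow images: a → h → b → e → a, giving the cycle (a, h, b, e).
Continuing from each remaining unvisited element yields (a, h, b, e)(d, f).

(a, h, b, e)(d, f)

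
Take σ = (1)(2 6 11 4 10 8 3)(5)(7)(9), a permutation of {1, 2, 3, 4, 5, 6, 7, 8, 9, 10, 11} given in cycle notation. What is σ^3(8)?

8 lies in the 7-cycle (2 6 11 4 10 8 3).
Stepping 3 places around the cycle: 8 → 3 → 2 → 6.

6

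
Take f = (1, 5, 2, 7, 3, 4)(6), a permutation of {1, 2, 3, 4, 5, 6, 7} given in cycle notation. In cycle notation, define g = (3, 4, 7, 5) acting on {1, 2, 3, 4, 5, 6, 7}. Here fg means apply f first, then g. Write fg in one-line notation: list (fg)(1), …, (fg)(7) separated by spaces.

(fg)(x) = g(f(x)). Computing each image: g(f(1)) = g(5) = 3, g(f(2)) = g(7) = 5, g(f(3)) = g(4) = 7, g(f(4)) = g(1) = 1, g(f(5)) = g(2) = 2, g(f(6)) = g(6) = 6, g(f(7)) = g(3) = 4.
Hence fg = [3 5 7 1 2 6 4].

3 5 7 1 2 6 4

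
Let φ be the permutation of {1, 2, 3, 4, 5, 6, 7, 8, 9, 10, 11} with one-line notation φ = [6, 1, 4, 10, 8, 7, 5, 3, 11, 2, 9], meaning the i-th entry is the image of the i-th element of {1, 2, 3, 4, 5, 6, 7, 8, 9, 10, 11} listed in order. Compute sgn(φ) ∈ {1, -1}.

In disjoint-cycle form the cycle lengths are 9, 2.
A cycle is odd iff its length is even; φ has 1 even-length cycle, so sgn(φ) = (−1)^1 and φ is odd.

-1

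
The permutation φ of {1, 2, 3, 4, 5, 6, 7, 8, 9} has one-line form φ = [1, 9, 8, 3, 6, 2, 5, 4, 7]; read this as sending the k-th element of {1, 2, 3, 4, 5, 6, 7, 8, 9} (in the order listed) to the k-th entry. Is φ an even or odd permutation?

In disjoint-cycle form the cycle lengths are 5, 3, 1.
A cycle is odd iff its length is even; φ has 0 even-length cycles, so sgn(φ) = (−1)^0 and φ is even.

even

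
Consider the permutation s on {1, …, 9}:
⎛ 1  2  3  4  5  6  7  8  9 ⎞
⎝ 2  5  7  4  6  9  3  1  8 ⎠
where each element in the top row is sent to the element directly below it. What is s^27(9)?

Tracing 9 → 8 → … returns to 9 after 6 steps, so 9 lies in a 6-cycle (1 2 5 6 9 8).
On a 6-cycle, s^6 is the identity, so s^27 = s^3 there (27 ≡ 3 mod 6).
Advancing 3 steps from 9: 9 → 8 → 1 → 2.

2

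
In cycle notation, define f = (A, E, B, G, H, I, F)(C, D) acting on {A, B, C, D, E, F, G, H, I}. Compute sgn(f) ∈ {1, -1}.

The cycle lengths are 7, 2.
A cycle of length ℓ contributes ℓ−1 transpositions, so f is a product of 6 + 1 = 7 transpositions — odd.

-1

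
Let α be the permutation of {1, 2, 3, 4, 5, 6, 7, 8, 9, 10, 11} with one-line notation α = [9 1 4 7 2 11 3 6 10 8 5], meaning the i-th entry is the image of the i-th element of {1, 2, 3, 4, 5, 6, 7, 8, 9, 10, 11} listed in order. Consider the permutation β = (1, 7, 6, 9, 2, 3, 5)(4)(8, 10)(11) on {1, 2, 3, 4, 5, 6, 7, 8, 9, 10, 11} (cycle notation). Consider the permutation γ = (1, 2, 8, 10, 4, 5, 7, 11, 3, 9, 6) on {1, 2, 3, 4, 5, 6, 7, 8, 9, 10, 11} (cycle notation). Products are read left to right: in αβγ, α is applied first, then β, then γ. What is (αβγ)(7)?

7

Chase 7: α(7) = 3; β(3) = 5; γ(5) = 7. Hence (αβγ)(7) = 7.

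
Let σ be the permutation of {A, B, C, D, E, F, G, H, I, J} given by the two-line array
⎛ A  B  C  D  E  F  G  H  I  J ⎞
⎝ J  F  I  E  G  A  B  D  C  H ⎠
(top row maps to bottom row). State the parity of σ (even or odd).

even

In disjoint-cycle form the cycle lengths are 8, 2.
A cycle is odd iff its length is even; σ has 2 even-length cycles, so sgn(σ) = (−1)^2 and σ is even.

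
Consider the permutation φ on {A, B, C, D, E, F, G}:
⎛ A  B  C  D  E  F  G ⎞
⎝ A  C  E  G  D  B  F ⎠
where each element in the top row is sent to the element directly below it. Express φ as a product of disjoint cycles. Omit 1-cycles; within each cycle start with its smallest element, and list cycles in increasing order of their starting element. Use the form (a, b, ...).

Start at B and follow images: B → C → E → D → G → F → B, giving the cycle (B, C, E, D, G, F).
Continuing from each remaining unvisited element yields (B, C, E, D, G, F).

(B, C, E, D, G, F)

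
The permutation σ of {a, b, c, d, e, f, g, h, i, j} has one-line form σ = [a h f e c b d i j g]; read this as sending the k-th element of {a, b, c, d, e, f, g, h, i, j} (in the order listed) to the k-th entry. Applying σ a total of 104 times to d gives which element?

h

Tracing d → e → … returns to d after 9 steps, so d lies in a 9-cycle (b, h, i, j, g, d, e, c, f).
Since the cycle has length 9, σ^104 acts on it the same as σ^5 (104 mod 9 = 5).
Advancing 5 steps from d: d → e → c → f → b → h.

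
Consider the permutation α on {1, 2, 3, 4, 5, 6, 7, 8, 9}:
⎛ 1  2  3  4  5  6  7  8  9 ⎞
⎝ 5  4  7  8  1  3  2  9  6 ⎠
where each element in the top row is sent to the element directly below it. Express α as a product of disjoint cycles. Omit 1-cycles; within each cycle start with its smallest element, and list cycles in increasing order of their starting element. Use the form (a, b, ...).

From 1: 1 → 5 → 1, closing the cycle (1, 5).
Continuing from each remaining unvisited element yields (1, 5)(2, 4, 8, 9, 6, 3, 7).

(1, 5)(2, 4, 8, 9, 6, 3, 7)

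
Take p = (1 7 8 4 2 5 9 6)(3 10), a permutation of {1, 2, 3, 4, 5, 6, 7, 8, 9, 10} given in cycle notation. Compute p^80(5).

5 lies in the 8-cycle (1 7 8 4 2 5 9 6).
On an 8-cycle, p^8 is the identity, so p^80 = p^0 there (80 ≡ 0 mod 8).
So p^80(5) = 5.

5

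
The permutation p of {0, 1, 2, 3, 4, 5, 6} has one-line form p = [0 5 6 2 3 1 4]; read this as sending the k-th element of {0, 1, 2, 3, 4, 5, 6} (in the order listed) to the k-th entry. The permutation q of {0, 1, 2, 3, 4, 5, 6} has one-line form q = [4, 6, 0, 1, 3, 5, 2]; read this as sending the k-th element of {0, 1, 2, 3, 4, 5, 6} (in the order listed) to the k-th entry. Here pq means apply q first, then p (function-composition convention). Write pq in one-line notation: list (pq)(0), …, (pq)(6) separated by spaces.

3 4 0 5 2 1 6

(pq)(x) = p(q(x)). Computing each image: p(q(0)) = p(4) = 3, p(q(1)) = p(6) = 4, p(q(2)) = p(0) = 0, p(q(3)) = p(1) = 5, p(q(4)) = p(3) = 2, p(q(5)) = p(5) = 1, p(q(6)) = p(2) = 6.
Hence pq = [3 4 0 5 2 1 6].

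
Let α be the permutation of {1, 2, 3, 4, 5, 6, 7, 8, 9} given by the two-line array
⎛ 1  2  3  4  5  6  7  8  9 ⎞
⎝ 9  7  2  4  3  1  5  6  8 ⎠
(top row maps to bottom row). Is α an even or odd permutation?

In disjoint-cycle form the cycle lengths are 4, 4, 1.
A cycle is odd iff its length is even; α has 2 even-length cycles, so sgn(α) = (−1)^2 and α is even.

even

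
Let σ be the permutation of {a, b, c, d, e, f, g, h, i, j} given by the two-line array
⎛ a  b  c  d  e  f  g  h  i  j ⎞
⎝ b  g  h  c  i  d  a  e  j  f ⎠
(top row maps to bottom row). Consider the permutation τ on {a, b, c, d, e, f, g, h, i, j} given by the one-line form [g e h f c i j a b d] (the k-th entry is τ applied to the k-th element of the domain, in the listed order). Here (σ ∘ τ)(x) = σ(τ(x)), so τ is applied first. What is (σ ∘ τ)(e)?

(σ ∘ τ)(e) = σ(τ(e)). τ(e) = c, then σ(c) = h. So (σ ∘ τ)(e) = h.

h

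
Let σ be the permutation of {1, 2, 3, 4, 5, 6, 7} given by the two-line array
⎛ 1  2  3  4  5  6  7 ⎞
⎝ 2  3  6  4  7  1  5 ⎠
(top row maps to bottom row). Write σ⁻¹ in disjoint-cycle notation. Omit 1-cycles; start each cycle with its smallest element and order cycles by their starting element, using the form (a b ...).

First write σ in disjoint cycles: (1 2 3 6)(5 7).
Reversing each cycle (and rotating so the smallest element leads) gives σ⁻¹ = (1 6 3 2)(5 7).

(1 6 3 2)(5 7)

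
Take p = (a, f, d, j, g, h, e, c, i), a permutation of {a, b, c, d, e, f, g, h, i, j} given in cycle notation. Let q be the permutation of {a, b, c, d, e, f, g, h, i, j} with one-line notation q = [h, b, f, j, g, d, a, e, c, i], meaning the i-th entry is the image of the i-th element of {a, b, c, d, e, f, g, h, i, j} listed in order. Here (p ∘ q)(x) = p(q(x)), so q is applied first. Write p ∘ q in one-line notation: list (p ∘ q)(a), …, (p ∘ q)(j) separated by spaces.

(p ∘ q)(x) = p(q(x)). Computing each image: p(q(a)) = p(h) = e, p(q(b)) = p(b) = b, p(q(c)) = p(f) = d, p(q(d)) = p(j) = g, p(q(e)) = p(g) = h, p(q(f)) = p(d) = j, p(q(g)) = p(a) = f, p(q(h)) = p(e) = c, p(q(i)) = p(c) = i, p(q(j)) = p(i) = a.
Hence p ∘ q = [e b d g h j f c i a].

e b d g h j f c i a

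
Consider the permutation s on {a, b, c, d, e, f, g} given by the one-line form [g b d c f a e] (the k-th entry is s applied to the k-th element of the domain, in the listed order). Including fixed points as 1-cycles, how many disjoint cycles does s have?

3

The cycle decomposition is (a, g, e, f)(b)(c, d), which has 3 cycles (counting 1-cycles).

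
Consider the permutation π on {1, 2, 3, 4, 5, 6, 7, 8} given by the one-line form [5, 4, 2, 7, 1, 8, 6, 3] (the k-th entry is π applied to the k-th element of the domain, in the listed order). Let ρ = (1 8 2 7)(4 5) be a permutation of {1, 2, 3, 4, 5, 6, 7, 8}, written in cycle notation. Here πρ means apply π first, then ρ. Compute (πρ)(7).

π(7) = 6, then ρ(6) = 6; composing gives (πρ)(7) = 6.

6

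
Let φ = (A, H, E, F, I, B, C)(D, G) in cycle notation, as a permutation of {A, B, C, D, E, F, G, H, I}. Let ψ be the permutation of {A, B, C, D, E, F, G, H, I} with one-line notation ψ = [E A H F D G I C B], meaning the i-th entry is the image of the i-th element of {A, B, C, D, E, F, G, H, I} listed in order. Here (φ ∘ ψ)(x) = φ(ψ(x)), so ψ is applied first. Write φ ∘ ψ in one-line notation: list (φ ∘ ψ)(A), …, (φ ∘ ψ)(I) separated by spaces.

For each element, apply ψ then φ: A → E → F; B → A → H; C → H → E; D → F → I; E → D → G; F → G → D; G → I → B; H → C → A; I → B → C.
So φ ∘ ψ in one-line form is F H E I G D B A C.

F H E I G D B A C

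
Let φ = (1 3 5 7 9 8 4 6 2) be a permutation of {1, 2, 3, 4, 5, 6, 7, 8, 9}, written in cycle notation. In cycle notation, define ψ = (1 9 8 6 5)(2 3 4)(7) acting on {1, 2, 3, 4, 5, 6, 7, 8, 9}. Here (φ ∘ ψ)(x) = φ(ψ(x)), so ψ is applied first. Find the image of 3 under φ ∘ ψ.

6

(φ ∘ ψ)(3) = φ(ψ(3)). ψ(3) = 4, then φ(4) = 6. So (φ ∘ ψ)(3) = 6.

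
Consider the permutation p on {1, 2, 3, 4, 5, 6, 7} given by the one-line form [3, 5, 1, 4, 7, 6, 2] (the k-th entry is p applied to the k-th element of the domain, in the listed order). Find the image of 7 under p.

2

7 is element number 7 of the domain, and entry number 7 of the one-line form is 2, so p(7) = 2.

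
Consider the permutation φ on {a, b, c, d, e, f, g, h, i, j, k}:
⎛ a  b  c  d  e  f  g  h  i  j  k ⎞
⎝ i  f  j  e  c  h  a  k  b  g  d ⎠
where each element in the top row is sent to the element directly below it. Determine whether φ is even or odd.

In disjoint-cycle form the cycle lengths are 11.
A cycle of length ℓ contributes ℓ−1 transpositions, so φ is a product of 10 transpositions — even.

even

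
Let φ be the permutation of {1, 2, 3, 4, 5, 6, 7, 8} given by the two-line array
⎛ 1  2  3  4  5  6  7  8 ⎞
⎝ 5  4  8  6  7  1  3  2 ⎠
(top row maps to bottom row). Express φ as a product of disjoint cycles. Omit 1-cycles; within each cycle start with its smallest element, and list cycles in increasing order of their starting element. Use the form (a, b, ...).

(1, 5, 7, 3, 8, 2, 4, 6)

Iterating φ from 1 gives 1 → 5 → 7 → 3 → 8 → 2 → 4 → 6 → 1; that is the 8-cycle (1, 5, 7, 3, 8, 2, 4, 6).
Repeating from the next unused element and collecting all non-trivial cycles gives (1, 5, 7, 3, 8, 2, 4, 6).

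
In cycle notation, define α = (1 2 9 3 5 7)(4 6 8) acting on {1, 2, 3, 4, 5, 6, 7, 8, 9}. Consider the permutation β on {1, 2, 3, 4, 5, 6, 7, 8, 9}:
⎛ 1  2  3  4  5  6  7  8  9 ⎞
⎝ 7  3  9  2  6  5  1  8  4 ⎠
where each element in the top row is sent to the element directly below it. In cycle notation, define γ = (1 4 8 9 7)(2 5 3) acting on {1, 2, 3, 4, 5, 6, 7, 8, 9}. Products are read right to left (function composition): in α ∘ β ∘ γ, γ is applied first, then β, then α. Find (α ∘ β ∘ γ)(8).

6

(α ∘ β ∘ γ)(8) = α(β(γ(8))). γ(8) = 9, then β(9) = 4, then α(4) = 6, so the result is 6.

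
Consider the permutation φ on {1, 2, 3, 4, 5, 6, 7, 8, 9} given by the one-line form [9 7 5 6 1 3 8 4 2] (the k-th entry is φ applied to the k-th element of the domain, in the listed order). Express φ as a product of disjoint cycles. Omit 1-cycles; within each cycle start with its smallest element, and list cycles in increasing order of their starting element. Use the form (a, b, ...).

Iterating φ from 1 gives 1 → 9 → 2 → 7 → 8 → 4 → 6 → 3 → 5 → 1; that is the 9-cycle (1, 9, 2, 7, 8, 4, 6, 3, 5).
Continuing from each remaining unvisited element yields (1, 9, 2, 7, 8, 4, 6, 3, 5).

(1, 9, 2, 7, 8, 4, 6, 3, 5)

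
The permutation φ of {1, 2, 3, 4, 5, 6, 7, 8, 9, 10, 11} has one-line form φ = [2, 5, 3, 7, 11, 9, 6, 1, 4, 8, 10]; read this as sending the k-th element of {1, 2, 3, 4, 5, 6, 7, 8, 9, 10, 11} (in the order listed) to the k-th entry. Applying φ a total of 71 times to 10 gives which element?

Tracing 10 → 8 → … returns to 10 after 6 steps, so 10 lies in a 6-cycle (1, 2, 5, 11, 10, 8).
Powers repeat with period 6 on this cycle, and 71 mod 6 = 5, so φ^71(10) = φ^5(10).
Stepping 5 places around the cycle: 10 → 8 → 1 → 2 → 5 → 11.

11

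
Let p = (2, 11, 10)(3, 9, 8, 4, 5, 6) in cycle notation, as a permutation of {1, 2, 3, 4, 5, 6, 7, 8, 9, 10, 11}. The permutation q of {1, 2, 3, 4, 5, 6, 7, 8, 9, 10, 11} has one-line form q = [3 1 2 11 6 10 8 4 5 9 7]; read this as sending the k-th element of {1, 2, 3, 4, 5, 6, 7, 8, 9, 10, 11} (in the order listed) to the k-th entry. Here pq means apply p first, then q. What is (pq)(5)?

(pq)(5) = q(p(5)). p(5) = 6, then q(6) = 10. So (pq)(5) = 10.

10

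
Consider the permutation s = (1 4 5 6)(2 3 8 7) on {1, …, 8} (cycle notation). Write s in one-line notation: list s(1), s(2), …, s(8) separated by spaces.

Reading each image from the cycles: 1→4, 2→3, 3→8, 4→5, 5→6, 6→1, 7→2, 8→7.
Listing these in domain order gives 4 3 8 5 6 1 2 7.

4 3 8 5 6 1 2 7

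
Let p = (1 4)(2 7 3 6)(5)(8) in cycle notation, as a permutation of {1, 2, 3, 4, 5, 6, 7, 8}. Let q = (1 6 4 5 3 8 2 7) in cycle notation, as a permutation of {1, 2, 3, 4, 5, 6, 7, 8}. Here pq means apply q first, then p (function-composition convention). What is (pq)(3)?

First apply q: q(3) = 8, then p(8) = 8. Thus (pq)(3) = 8.

8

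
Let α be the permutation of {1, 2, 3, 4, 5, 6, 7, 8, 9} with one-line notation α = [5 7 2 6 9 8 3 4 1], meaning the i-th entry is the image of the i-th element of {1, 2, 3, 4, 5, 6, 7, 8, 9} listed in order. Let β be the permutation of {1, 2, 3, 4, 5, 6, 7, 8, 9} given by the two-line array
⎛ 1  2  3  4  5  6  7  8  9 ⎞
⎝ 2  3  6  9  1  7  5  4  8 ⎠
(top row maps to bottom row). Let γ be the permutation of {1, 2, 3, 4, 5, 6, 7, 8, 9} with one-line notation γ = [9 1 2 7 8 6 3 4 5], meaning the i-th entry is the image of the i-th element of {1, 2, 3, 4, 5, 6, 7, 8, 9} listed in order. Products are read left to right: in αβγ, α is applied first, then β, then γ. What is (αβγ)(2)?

Apply the permutations in order: α(2) = 7, then β(7) = 5, then γ(5) = 8. So (αβγ)(2) = 8.

8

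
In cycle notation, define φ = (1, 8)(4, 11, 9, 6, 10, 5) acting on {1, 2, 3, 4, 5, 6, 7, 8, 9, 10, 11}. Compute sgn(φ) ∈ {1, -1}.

The cycle lengths are 6, 2, 1, 1, 1.
A cycle is odd iff its length is even; φ has 2 even-length cycles, so sgn(φ) = (−1)^2 and φ is even.

1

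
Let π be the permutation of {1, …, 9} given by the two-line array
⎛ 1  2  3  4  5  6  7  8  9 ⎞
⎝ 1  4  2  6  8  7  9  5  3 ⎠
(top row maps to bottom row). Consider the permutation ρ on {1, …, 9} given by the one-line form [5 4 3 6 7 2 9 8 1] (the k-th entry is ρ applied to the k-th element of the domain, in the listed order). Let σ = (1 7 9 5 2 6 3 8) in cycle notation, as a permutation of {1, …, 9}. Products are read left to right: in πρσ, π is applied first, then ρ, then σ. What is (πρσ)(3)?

4

Chase 3: π(3) = 2; ρ(2) = 4; σ(4) = 4. Hence (πρσ)(3) = 4.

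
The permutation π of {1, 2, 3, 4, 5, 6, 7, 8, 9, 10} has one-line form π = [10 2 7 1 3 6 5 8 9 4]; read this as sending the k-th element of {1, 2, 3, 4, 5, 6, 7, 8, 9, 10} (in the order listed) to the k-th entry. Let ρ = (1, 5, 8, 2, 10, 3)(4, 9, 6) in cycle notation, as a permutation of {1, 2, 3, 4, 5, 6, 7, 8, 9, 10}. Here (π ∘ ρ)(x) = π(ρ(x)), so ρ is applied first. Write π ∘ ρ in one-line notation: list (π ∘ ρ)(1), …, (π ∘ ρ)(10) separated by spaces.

(π ∘ ρ)(x) = π(ρ(x)). Computing each image: π(ρ(1)) = π(5) = 3, π(ρ(2)) = π(10) = 4, π(ρ(3)) = π(1) = 10, π(ρ(4)) = π(9) = 9, π(ρ(5)) = π(8) = 8, π(ρ(6)) = π(4) = 1, π(ρ(7)) = π(7) = 5, π(ρ(8)) = π(2) = 2, π(ρ(9)) = π(6) = 6, π(ρ(10)) = π(3) = 7.
Hence π ∘ ρ = [3 4 10 9 8 1 5 2 6 7].

3 4 10 9 8 1 5 2 6 7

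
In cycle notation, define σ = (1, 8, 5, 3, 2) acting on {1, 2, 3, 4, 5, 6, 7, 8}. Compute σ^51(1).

1 lies in the 5-cycle (1, 8, 5, 3, 2).
Powers repeat with period 5 on this cycle, and 51 mod 5 = 1, so σ^51(1) = σ^1(1).
Advancing 1 step from 1: 1 → 8.

8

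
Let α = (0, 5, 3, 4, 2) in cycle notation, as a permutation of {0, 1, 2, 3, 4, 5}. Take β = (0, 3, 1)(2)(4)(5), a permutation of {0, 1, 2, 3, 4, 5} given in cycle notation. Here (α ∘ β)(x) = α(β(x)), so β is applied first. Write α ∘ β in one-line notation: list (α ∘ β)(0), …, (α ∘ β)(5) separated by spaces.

Chase each element through β then α: 0 → 3 → 4; 1 → 0 → 5; 2 → 2 → 0; 3 → 1 → 1; 4 → 4 → 2; 5 → 5 → 3.
So α ∘ β in one-line form is 4 5 0 1 2 3.

4 5 0 1 2 3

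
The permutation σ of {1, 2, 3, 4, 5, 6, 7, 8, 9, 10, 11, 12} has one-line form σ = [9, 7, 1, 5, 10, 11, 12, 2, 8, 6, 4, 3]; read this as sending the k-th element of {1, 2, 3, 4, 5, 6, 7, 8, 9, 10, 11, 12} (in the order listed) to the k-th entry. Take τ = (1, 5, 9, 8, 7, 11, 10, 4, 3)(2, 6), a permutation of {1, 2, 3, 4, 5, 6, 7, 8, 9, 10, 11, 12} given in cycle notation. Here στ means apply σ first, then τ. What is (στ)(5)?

σ(5) = 10, then τ(10) = 4; composing gives (στ)(5) = 4.

4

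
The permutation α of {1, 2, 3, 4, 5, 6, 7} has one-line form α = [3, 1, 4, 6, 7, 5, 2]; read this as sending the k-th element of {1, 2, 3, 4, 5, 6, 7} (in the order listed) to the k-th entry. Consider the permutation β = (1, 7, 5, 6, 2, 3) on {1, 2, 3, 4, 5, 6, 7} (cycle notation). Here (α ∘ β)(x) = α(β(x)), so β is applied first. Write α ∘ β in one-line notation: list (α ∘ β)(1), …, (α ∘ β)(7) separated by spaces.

2 4 3 6 5 1 7

(α ∘ β)(x) = α(β(x)). Computing each image: α(β(1)) = α(7) = 2, α(β(2)) = α(3) = 4, α(β(3)) = α(1) = 3, α(β(4)) = α(4) = 6, α(β(5)) = α(6) = 5, α(β(6)) = α(2) = 1, α(β(7)) = α(5) = 7.
Hence α ∘ β = [2 4 3 6 5 1 7].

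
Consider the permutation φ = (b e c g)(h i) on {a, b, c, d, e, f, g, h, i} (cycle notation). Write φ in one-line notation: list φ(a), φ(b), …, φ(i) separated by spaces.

a e g d c f b i h

Reading each image from the cycles: a→a, b→e, c→g, d→d, e→c, f→f, g→b, h→i, i→h.
Listing these in domain order gives a e g d c f b i h.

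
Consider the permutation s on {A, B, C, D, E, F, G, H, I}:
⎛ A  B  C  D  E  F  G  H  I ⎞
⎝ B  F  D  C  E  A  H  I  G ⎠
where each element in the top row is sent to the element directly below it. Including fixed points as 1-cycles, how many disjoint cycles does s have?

4

The cycle decomposition is (A B F)(C D)(E)(G H I), which has 4 cycles (counting 1-cycles).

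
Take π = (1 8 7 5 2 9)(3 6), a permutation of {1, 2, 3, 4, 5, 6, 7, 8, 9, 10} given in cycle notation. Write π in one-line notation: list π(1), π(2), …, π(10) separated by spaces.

8 9 6 4 2 3 5 7 1 10

Each element maps to the next entry in its cycle (wrapping to the front): 1→8, 2→9, 3→6, 4→4, 5→2, 6→3, 7→5, 8→7, 9→1, 10→10.
So the one-line form is 8 9 6 4 2 3 5 7 1 10.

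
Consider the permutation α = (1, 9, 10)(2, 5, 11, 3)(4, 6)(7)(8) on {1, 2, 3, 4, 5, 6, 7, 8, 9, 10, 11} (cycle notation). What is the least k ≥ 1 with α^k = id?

12

The disjoint cycles have lengths 4, 3, 2, 1, 1.
Since disjoint cycles commute, ord(α) = lcm(4, 3, 2) = 12.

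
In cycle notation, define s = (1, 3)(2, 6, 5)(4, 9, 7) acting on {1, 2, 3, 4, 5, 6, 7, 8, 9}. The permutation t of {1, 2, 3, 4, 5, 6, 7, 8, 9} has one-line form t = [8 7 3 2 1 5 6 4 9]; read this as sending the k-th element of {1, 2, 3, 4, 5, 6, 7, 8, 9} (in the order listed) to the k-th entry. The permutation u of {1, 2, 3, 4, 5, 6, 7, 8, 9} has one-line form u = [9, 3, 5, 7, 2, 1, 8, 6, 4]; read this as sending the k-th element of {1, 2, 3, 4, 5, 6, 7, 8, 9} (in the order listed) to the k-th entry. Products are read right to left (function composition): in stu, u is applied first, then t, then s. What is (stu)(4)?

5

Apply the permutations in order: u(4) = 7, then t(7) = 6, then s(6) = 5. So (stu)(4) = 5.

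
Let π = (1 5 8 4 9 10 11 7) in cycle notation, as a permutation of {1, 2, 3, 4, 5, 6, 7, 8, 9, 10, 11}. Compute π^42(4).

4 lies in the 8-cycle (1 5 8 4 9 10 11 7).
On an 8-cycle, π^8 is the identity, so π^42 = π^2 there (42 ≡ 2 mod 8).
Advancing 2 steps from 4: 4 → 9 → 10.

10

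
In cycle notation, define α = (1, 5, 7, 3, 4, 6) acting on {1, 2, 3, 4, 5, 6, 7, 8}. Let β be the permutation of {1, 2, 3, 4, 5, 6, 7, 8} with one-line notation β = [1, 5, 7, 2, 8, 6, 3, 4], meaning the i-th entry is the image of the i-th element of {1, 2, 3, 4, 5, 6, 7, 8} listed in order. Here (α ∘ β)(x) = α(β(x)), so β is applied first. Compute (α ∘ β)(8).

6

First apply β: β(8) = 4, then α(4) = 6. Thus (α ∘ β)(8) = 6.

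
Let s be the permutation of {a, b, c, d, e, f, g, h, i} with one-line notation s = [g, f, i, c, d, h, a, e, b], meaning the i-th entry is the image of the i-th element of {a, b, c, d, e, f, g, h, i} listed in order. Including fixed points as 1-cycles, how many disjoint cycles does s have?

2

The cycle decomposition is (a g)(b f h e d c i), which has 2 cycles (counting 1-cycles).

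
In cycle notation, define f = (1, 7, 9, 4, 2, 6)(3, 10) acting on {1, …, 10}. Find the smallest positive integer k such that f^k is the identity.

6

The cycle type of f is (6, 2, 1, 1).
The order is lcm(6, 2) = 6.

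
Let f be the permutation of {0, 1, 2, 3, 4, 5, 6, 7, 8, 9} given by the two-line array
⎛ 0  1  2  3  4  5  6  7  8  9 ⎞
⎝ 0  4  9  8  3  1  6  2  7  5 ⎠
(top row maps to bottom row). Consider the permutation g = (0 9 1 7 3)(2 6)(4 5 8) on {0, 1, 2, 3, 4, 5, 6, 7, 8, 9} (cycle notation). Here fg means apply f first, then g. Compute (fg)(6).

2

First apply f: f(6) = 6, then g(6) = 2. Thus (fg)(6) = 2.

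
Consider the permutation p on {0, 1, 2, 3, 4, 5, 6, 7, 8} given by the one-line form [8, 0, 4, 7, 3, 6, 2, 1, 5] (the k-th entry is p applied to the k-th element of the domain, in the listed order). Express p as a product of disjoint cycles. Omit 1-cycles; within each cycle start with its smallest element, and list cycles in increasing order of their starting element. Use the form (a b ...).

(0 8 5 6 2 4 3 7 1)

From 0: 0 → 8 → 5 → 6 → 2 → 4 → 3 → 7 → 1 → 0, closing the cycle (0 8 5 6 2 4 3 7 1).
Repeating from the next unused element and collecting all non-trivial cycles gives (0 8 5 6 2 4 3 7 1).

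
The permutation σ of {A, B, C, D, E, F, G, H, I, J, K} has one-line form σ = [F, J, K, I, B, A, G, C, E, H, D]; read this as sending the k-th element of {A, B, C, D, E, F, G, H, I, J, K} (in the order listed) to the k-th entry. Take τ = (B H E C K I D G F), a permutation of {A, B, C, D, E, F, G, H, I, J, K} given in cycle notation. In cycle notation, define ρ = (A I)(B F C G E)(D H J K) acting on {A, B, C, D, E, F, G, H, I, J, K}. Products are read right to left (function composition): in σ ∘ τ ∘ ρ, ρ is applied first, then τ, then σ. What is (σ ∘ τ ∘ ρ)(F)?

D

Chase F: ρ(F) = C; τ(C) = K; σ(K) = D. Hence (σ ∘ τ ∘ ρ)(F) = D.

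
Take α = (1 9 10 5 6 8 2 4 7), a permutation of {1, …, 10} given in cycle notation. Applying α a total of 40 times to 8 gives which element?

1

8 lies in the 9-cycle (1 9 10 5 6 8 2 4 7).
Since the cycle has length 9, α^40 acts on it the same as α^4 (40 mod 9 = 4).
Advancing 4 steps from 8: 8 → 2 → 4 → 7 → 1.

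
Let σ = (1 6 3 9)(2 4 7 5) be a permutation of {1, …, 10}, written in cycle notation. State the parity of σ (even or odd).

The cycle lengths are 4, 4, 1, 1.
A cycle is odd iff its length is even; σ has 2 even-length cycles, so sgn(σ) = (−1)^2 and σ is even.

even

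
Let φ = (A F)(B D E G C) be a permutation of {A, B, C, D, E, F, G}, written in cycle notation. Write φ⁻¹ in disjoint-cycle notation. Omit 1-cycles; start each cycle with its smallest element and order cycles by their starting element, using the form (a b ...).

(A F)(B C G E D)

If φ sends a → b within a cycle, φ⁻¹ sends b → a; equivalently, reverse each cycle.
After reversing and putting each cycle's least element first, φ⁻¹ = (A F)(B C G E D).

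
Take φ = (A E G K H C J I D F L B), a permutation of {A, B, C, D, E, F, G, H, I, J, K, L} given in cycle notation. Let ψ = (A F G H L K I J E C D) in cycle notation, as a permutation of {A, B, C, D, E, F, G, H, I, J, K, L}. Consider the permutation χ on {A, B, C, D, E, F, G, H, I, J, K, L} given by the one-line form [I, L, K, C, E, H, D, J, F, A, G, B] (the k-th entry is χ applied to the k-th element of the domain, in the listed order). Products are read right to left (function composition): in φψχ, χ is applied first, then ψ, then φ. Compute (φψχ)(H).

(φψχ)(H) = φ(ψ(χ(H))). χ(H) = J, then ψ(J) = E, then φ(E) = G, so the result is G.

G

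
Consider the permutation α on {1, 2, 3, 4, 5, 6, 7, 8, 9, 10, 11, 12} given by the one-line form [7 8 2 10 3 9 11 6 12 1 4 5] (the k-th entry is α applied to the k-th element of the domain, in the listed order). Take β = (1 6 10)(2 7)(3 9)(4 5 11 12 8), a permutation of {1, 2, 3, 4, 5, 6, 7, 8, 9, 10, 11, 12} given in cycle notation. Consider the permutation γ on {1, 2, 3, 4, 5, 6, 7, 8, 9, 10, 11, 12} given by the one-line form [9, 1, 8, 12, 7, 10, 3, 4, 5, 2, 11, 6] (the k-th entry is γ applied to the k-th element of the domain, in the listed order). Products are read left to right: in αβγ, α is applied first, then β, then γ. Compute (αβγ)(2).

(αβγ)(2) = γ(β(α(2))). α(2) = 8, then β(8) = 4, then γ(4) = 12, so the result is 12.

12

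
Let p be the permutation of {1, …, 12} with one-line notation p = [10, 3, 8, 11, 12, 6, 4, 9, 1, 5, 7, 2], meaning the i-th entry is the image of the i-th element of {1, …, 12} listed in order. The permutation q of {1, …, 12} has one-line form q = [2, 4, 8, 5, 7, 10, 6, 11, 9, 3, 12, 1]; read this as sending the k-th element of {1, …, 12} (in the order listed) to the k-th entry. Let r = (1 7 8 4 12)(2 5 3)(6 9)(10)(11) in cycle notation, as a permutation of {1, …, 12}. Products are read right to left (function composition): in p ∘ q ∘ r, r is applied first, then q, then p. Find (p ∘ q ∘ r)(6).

1

Chase 6: r(6) = 9; q(9) = 9; p(9) = 1. Hence (p ∘ q ∘ r)(6) = 1.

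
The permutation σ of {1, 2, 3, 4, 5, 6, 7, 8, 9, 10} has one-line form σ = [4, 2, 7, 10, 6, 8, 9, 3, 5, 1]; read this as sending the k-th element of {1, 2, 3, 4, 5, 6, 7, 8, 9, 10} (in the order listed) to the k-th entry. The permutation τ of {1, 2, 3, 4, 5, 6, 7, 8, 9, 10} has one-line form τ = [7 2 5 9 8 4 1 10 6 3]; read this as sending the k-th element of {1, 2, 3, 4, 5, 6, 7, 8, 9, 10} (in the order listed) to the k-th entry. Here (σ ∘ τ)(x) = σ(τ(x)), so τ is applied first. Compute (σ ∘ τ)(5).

3

τ(5) = 8, then σ(8) = 3; composing gives (σ ∘ τ)(5) = 3.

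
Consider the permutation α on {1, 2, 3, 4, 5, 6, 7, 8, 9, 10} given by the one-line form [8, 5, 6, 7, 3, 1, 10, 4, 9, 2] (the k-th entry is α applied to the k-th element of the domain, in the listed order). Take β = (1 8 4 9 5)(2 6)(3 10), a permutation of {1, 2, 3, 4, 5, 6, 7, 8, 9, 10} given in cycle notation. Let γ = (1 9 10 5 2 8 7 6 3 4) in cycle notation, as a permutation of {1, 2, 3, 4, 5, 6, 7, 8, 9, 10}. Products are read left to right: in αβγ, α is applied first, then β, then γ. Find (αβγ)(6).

7

Chase 6: α(6) = 1; β(1) = 8; γ(8) = 7. Hence (αβγ)(6) = 7.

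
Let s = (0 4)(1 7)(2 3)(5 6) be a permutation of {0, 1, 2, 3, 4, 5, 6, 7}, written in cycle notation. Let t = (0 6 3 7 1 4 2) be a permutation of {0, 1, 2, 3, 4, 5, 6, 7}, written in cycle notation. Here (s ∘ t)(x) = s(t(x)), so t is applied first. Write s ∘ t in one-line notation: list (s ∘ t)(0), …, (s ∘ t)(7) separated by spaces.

(s ∘ t)(x) = s(t(x)). Computing each image: s(t(0)) = s(6) = 5, s(t(1)) = s(4) = 0, s(t(2)) = s(0) = 4, s(t(3)) = s(7) = 1, s(t(4)) = s(2) = 3, s(t(5)) = s(5) = 6, s(t(6)) = s(3) = 2, s(t(7)) = s(1) = 7.
Hence s ∘ t = [5 0 4 1 3 6 2 7].

5 0 4 1 3 6 2 7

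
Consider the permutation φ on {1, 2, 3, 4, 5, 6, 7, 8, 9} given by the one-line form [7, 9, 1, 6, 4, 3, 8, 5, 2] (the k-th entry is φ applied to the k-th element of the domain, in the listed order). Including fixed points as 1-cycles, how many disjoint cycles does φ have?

The cycle decomposition is (1, 7, 8, 5, 4, 6, 3)(2, 9), which has 2 cycles (counting 1-cycles).

2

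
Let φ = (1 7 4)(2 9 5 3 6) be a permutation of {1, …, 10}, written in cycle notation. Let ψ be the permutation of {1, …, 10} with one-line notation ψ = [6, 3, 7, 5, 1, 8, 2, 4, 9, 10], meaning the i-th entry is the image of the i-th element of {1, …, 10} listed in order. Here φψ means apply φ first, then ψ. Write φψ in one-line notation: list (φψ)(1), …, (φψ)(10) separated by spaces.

2 9 8 6 7 3 5 4 1 10

For each element, apply φ then ψ: 1 → 7 → 2; 2 → 9 → 9; 3 → 6 → 8; 4 → 1 → 6; 5 → 3 → 7; 6 → 2 → 3; 7 → 4 → 5; 8 → 8 → 4; 9 → 5 → 1; 10 → 10 → 10.
So φψ in one-line form is 2 9 8 6 7 3 5 4 1 10.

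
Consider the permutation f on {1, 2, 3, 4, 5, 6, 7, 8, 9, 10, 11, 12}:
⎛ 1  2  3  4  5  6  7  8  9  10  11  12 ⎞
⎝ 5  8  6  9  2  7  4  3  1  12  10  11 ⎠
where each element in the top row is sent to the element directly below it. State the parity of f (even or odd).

In disjoint-cycle form the cycle lengths are 9, 3.
A cycle of length ℓ contributes ℓ−1 transpositions, so f is a product of 8 + 2 = 10 transpositions — even.

even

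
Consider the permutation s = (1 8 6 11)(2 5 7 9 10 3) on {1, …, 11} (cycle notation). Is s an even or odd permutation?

The cycle lengths are 6, 4, 1.
A cycle is odd iff its length is even; s has 2 even-length cycles, so sgn(s) = (−1)^2 and s is even.

even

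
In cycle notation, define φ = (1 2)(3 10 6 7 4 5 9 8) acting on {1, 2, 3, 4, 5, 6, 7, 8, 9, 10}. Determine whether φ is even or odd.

The cycle lengths are 8, 2.
A cycle is odd iff its length is even; φ has 2 even-length cycles, so sgn(φ) = (−1)^2 and φ is even.

even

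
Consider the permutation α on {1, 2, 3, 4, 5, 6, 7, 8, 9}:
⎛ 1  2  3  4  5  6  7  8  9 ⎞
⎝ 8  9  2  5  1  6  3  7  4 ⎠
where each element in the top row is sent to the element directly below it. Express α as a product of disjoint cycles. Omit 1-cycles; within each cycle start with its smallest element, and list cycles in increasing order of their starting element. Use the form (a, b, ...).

Start at 1 and follow images: 1 → 8 → 7 → 3 → 2 → 9 → 4 → 5 → 1, giving the cycle (1, 8, 7, 3, 2, 9, 4, 5).
Repeating from the next unused element and collecting all non-trivial cycles gives (1, 8, 7, 3, 2, 9, 4, 5).

(1, 8, 7, 3, 2, 9, 4, 5)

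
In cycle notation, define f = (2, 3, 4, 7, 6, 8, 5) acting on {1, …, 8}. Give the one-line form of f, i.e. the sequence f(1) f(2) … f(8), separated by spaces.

1 3 4 7 2 8 6 5

Each element maps to the next entry in its cycle (wrapping to the front): 1→1, 2→3, 3→4, 4→7, 5→2, 6→8, 7→6, 8→5.
So the one-line form is 1 3 4 7 2 8 6 5.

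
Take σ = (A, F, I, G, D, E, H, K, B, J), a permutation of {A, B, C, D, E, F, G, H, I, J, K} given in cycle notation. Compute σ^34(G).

K

G lies in the 10-cycle (A, F, I, G, D, E, H, K, B, J).
Powers repeat with period 10 on this cycle, and 34 mod 10 = 4, so σ^34(G) = σ^4(G).
Advancing 4 steps from G: G → D → E → H → K.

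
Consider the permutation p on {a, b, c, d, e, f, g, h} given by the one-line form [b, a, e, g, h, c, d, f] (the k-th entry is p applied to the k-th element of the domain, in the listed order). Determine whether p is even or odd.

odd

In disjoint-cycle form the cycle lengths are 4, 2, 2.
A cycle is odd iff its length is even; p has 3 even-length cycles, so sgn(p) = (−1)^3 and p is odd.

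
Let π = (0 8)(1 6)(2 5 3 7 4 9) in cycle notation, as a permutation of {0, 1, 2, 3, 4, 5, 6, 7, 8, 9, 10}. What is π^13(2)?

5

2 lies in the 6-cycle (2 5 3 7 4 9).
On a 6-cycle, π^6 is the identity, so π^13 = π^1 there (13 ≡ 1 mod 6).
Stepping 1 place around the cycle: 2 → 5.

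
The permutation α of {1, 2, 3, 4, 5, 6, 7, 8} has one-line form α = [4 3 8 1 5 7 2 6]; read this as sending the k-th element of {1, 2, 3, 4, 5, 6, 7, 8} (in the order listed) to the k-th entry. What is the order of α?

The disjoint-cycle form of α has cycle lengths 5, 2, 1.
The order of α is the least common multiple of its cycle lengths: lcm(5, 2) = 10.

10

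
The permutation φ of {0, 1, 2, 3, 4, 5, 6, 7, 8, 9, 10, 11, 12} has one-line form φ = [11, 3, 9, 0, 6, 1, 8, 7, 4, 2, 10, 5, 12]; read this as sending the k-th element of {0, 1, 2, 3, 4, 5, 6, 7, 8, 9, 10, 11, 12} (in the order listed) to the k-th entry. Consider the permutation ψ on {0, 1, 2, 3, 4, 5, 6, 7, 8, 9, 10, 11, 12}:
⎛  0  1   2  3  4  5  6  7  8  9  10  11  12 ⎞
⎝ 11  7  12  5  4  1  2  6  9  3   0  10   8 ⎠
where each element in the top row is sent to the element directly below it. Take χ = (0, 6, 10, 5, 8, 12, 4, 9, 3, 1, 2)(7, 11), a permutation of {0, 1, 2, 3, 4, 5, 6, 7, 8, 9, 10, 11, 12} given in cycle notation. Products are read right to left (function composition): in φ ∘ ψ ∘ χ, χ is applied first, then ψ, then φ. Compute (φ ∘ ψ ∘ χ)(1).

(φ ∘ ψ ∘ χ)(1) = φ(ψ(χ(1))). χ(1) = 2, then ψ(2) = 12, then φ(12) = 12, so the result is 12.

12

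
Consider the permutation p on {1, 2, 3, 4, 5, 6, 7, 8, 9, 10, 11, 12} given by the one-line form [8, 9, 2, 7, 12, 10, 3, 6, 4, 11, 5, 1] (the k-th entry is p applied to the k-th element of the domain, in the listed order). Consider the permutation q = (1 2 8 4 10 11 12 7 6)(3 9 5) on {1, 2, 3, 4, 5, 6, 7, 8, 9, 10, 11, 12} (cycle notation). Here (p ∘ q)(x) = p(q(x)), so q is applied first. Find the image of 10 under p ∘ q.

First apply q: q(10) = 11, then p(11) = 5. Thus (p ∘ q)(10) = 5.

5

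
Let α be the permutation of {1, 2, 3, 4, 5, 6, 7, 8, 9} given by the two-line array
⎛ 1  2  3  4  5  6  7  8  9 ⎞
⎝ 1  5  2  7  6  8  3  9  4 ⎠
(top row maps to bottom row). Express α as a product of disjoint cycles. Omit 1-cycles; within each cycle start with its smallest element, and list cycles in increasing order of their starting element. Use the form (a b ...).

Iterating α from 2 gives 2 → 5 → 6 → 8 → 9 → 4 → 7 → 3 → 2; that is the 8-cycle (2 5 6 8 9 4 7 3).
Repeating from the next unused element and collecting all non-trivial cycles gives (2 5 6 8 9 4 7 3).

(2 5 6 8 9 4 7 3)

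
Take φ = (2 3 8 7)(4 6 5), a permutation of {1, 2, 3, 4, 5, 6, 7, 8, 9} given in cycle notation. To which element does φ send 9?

9

9 does not appear in any cycle of φ, so it is a fixed point: φ(9) = 9.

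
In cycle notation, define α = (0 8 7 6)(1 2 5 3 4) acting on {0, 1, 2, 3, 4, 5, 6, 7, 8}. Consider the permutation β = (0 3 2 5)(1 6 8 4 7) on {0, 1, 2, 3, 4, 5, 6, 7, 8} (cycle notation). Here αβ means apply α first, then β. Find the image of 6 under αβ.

(αβ)(6) = β(α(6)). α(6) = 0, then β(0) = 3. So (αβ)(6) = 3.

3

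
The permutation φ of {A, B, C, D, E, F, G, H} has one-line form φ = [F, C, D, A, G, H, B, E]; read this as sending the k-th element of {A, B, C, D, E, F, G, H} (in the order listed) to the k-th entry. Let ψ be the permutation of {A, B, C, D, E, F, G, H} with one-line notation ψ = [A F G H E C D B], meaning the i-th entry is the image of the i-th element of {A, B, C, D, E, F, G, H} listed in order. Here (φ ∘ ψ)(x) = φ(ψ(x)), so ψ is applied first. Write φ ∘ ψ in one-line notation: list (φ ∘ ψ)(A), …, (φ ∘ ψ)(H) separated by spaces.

Chase each element through ψ then φ: A → A → F; B → F → H; C → G → B; D → H → E; E → E → G; F → C → D; G → D → A; H → B → C.
So φ ∘ ψ in one-line form is F H B E G D A C.

F H B E G D A C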